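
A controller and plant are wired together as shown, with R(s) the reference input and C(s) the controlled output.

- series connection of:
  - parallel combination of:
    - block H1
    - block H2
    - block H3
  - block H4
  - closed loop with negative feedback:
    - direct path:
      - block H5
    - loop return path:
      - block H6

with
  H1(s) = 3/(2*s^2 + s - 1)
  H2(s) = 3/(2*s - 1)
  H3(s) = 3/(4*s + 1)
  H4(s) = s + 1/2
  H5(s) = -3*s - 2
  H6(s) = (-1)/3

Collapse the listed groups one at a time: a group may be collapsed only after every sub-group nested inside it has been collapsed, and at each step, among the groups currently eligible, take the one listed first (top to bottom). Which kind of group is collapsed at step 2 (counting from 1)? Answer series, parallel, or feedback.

(1) sum the parallel branches H1, H2, H3
(2) reduce the feedback loop with forward H5 and return H6
(3) combine (H1+H2+H3), H4, [H5/(1+H5*H6)] in series
Step 2 collapses a feedback group.

Answer: feedback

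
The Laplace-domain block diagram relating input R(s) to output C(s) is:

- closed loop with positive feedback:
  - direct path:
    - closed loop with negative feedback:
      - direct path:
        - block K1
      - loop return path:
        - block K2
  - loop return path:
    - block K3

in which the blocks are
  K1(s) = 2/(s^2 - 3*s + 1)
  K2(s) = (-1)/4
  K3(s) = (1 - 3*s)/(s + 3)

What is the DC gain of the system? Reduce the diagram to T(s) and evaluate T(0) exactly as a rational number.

The answer is -12.

Reasoning:
Step 1 - close the feedback loop around K1, K2: 4/(2*s^2 - 6*s + 1)
Step 2 - apply the feedback formula to [K1/(1+K1*K2)], K3: (4*s + 12)/(2*s^3 - 5*s - 1)
DC gain: substitute s = 0 into T(s) from step 2: T(0) = 12/(-1) = -12.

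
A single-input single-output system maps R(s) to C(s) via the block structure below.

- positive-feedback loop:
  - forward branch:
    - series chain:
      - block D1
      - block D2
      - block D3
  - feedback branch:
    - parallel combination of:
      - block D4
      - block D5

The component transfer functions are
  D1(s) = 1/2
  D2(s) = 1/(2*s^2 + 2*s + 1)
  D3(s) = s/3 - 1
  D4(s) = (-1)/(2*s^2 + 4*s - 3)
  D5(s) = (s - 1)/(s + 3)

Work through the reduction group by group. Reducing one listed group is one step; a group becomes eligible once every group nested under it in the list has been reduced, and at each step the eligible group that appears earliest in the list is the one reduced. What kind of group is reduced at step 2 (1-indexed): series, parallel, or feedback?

Answer: parallel

Working:
[1] reduce the series chain D1, D2, D3
[2] combine D4, D5 in parallel
[3] close the feedback loop around (D1*D2*D3), (D4+D5)
The group at step 2 is a parallel group.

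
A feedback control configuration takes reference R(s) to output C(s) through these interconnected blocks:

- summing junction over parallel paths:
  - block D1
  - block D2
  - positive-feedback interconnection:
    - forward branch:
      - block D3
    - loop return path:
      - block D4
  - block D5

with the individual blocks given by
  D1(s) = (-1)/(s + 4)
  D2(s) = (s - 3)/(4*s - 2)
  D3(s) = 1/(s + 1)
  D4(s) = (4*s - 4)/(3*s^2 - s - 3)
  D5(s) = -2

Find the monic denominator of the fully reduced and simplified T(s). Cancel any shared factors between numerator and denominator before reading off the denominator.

[1] collapse the loop (D3 forward, D4 return) = (3*s^2 - s - 3)/(3*s^3 + 2*s^2 - 8*s + 1)
[2] sum the parallel branches D1, D2, [D3/(1-D3*D4)], D5 = (-21*s^5 - 95*s^4 + 50*s^3 + 203*s^2 - 113*s + 30)/(12*s^5 + 50*s^4 - 28*s^3 - 124*s^2 + 78*s - 8)
That last expression is T(s), already simplified. Scaling its denominator by 1/12 (the reciprocal of the leading coefficient) yields the monic denominator.

Hence the answer: s^5 + 25*s^4/6 - 7*s^3/3 - 31*s^2/3 + 13*s/2 - 2/3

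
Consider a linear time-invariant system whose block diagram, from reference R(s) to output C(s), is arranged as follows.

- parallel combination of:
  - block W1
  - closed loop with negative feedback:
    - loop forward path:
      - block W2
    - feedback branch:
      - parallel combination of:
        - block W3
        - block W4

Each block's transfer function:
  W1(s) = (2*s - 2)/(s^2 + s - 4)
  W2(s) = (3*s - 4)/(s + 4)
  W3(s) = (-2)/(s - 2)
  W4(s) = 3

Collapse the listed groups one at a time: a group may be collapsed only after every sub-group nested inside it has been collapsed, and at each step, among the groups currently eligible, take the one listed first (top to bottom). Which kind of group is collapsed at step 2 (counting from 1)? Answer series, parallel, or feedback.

Step 1. parallel reduction of W3, W4
Step 2. apply the feedback formula to W2, (W3+W4)
Step 3. sum the parallel branches W1, [W2/(1+W2*(W3+W4))]
The group at step 2 is a feedback group.

Therefore the answer is feedback.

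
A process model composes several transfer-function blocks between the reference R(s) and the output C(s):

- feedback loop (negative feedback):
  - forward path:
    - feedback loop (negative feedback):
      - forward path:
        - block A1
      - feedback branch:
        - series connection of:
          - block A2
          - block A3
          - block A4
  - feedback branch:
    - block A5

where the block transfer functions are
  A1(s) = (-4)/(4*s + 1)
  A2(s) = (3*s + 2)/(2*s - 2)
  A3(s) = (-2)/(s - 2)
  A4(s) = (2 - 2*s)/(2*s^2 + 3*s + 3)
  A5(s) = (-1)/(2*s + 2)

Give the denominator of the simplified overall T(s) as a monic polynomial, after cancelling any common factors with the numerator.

(1) combine A2, A3, A4 in series = (6*s + 4)/(2*s^3 - s^2 - 3*s - 6)
(2) close the feedback loop around A1, (A2*A3*A4) = (-8*s^3 + 4*s^2 + 12*s + 24)/(8*s^4 - 2*s^3 - 13*s^2 - 51*s - 22)
(3) close the feedback loop around [A1/(1+A1*(A2*A3*A4))], A5 = (-8*s^4 - 4*s^3 + 16*s^2 + 36*s + 24)/(8*s^5 + 6*s^4 - 11*s^3 - 66*s^2 - 79*s - 34)
The result of step 3 is T(s) in lowest terms. Its denominator has leading coefficient 8; dividing the denominator through by 8 makes it monic.

Hence the answer: s^5 + 3*s^4/4 - 11*s^3/8 - 33*s^2/4 - 79*s/8 - 17/4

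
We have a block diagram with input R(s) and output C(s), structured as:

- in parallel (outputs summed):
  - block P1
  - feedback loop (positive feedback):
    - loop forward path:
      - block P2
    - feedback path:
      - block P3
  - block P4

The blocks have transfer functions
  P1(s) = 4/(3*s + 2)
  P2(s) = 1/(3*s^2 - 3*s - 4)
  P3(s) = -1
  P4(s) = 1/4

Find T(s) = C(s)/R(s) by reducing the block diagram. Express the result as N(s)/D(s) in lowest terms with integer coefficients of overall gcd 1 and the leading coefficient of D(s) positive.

Answer: (9*s^3 + 45*s^2 - 51*s - 46)/(36*s^3 - 12*s^2 - 60*s - 24)

Working:
Step 1. reduce the feedback loop with forward P2 and return P3 -> 1/(3*s^2 - 3*s - 3)
Step 2. reduce the parallel group P1, [P2/(1-P2*P3)], P4 - this is the overall T(s), already in the required normalized form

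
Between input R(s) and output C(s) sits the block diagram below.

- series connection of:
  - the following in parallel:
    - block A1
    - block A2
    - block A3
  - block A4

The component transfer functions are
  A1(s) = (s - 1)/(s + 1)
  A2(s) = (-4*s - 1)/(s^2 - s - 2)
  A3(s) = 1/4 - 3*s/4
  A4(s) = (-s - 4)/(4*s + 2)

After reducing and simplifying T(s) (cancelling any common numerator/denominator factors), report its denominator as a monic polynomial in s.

Reducing step by step:

[1] reduce the parallel group A1, A2, A3 gives (-3*s^3 + 8*s^2 - 23*s + 2)/(4*s^2 - 4*s - 8)
[2] cascade (A1+A2+A3), A4 gives (3*s^4 + 4*s^3 - 9*s^2 + 90*s - 8)/(16*s^3 - 8*s^2 - 40*s - 16)
No further cancellation is possible in the step-2 result, so that is T(s). Its denominator becomes monic after dividing by the leading coefficient 16.

Answer: s^3 - s^2/2 - 5*s/2 - 1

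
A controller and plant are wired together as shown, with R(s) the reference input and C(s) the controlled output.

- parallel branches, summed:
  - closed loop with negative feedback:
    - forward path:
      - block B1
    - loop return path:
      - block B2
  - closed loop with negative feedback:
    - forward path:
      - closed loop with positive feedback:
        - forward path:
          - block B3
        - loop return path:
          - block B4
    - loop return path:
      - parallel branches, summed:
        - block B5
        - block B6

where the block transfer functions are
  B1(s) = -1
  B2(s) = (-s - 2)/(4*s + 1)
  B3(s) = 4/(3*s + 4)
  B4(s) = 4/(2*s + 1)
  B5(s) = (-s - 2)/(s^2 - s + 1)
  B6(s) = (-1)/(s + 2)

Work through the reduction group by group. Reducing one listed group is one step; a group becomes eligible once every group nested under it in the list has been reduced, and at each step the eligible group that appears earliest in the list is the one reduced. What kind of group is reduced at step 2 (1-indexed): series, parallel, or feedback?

The answer is feedback.

Reasoning:
Step 1: close the feedback loop around B1, B2
Step 2: collapse the loop (B3 forward, B4 return)
Step 3: combine B5, B6 in parallel
Step 4: apply the feedback formula to [B3/(1-B3*B4)], (B5+B6)
Step 5: parallel reduction of [B1/(1+B1*B2)], [[B3/(1-B3*B4)]/(1+[B3/(1-B3*B4)]*(B5+B6))]
Step 2: feedback.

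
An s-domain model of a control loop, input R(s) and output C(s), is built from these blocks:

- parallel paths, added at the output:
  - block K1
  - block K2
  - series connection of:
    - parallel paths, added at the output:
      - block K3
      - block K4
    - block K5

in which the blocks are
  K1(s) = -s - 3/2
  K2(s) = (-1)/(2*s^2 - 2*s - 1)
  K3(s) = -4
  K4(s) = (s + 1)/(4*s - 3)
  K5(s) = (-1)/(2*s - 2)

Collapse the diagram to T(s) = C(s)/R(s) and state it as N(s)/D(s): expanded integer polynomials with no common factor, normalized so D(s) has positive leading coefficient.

1. reduce the parallel group K3, K4 -> (13 - 15*s)/(4*s - 3)
2. cascade (K3+K4), K5 -> (15*s - 13)/(8*s^2 - 14*s + 6)
3. parallel reduction of K1, K2, ((K3+K4)*K5); the result is T(s) itself (integer coefficients, no common factor, positive leading denominator coefficient)

Therefore the answer is (-8*s^5 + 10*s^4 + 32*s^3 - 57*s^2 + 14*s + 8)/(8*s^4 - 22*s^3 + 16*s^2 + s - 3).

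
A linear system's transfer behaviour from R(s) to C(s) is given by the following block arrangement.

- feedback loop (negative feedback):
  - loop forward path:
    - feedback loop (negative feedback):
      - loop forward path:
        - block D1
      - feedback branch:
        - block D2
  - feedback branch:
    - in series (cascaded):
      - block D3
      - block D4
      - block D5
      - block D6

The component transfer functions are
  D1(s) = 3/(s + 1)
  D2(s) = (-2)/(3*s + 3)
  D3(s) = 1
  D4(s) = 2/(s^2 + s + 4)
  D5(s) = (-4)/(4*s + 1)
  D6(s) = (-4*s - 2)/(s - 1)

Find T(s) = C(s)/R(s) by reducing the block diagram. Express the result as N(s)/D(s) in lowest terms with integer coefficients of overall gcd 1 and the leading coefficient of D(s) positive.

[1] collapse the loop (D1 forward, D2 return): (3*s + 3)/(s^2 + 2*s - 1)
[2] cascade D3, D4, D5, D6: (32*s + 16)/(4*s^4 + s^3 + 12*s^2 - 13*s - 4)
[3] apply the feedback formula to [D1/(1+D1*D2)], (D3*D4*D5*D6); the result is T(s) itself (integer coefficients, no common factor, positive leading denominator coefficient)

Hence the answer: (12*s^5 + 15*s^4 + 39*s^3 - 3*s^2 - 51*s - 12)/(4*s^6 + 9*s^5 + 10*s^4 + 10*s^3 + 54*s^2 + 149*s + 52)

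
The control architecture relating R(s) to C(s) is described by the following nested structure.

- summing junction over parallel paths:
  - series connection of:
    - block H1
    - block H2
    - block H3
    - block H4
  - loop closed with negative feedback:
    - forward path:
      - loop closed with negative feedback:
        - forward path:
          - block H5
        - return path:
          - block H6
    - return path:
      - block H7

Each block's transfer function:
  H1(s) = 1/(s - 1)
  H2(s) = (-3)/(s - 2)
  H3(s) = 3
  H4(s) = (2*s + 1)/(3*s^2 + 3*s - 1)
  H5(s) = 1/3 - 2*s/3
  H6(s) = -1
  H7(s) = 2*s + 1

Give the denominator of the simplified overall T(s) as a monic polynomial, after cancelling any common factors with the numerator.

Reducing step by step:

[1] combine H1, H2, H3, H4 in series -> (-18*s - 9)/(3*s^4 - 6*s^3 - 4*s^2 + 9*s - 2)
[2] apply the feedback formula to H5, H6 -> (1 - 2*s)/(2*s + 2)
[3] reduce the feedback loop with forward [H5/(1+H5*H6)] and return H7 -> (2*s - 1)/(4*s^2 - 2*s - 3)
[4] add (H1*H2*H3*H4), [[H5/(1+H5*H6)]/(1+[H5/(1+H5*H6)]*H7)] (parallel) -> (6*s^5 - 15*s^4 - 74*s^3 + 22*s^2 + 59*s + 29)/(12*s^6 - 30*s^5 - 13*s^4 + 62*s^3 - 14*s^2 - 23*s + 6)
The result of step 4 is T(s) in lowest terms. Its denominator has leading coefficient 12; dividing the denominator through by 12 makes it monic.

Answer: s^6 - 5*s^5/2 - 13*s^4/12 + 31*s^3/6 - 7*s^2/6 - 23*s/12 + 1/2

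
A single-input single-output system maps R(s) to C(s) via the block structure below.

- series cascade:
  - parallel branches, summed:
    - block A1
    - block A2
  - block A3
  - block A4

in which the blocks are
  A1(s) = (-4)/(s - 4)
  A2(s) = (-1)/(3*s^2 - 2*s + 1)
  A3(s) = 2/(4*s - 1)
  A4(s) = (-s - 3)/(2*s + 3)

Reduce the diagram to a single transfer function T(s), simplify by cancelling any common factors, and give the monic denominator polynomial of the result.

Answer: s^5 - 41*s^4/12 - 77*s^3/24 + 25*s^2/6 - 67*s/24 + 1/2

Working:
[1] parallel reduction of A1, A2; result (-12*s^2 + 7*s)/(3*s^3 - 14*s^2 + 9*s - 4)
[2] combine (A1+A2), A3, A4 in series; result (24*s^3 + 58*s^2 - 42*s)/(24*s^5 - 82*s^4 - 77*s^3 + 100*s^2 - 67*s + 12)
T(s) is the step-2 result (common factors already cancelled). Leading coefficient of the denominator: 24. Divide through by 24 for the monic polynomial.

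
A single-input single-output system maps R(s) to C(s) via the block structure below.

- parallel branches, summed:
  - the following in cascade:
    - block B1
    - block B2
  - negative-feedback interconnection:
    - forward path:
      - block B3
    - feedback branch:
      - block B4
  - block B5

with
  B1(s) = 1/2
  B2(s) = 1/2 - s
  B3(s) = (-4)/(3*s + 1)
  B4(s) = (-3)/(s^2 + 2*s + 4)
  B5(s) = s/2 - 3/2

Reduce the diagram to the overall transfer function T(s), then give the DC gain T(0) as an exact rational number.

Answer: -9/4

Working:
[1] reduce the series chain B1, B2 -> 1/4 - s/2
[2] collapse the loop (B3 forward, B4 return) -> (-4*s^2 - 8*s - 16)/(3*s^3 + 7*s^2 + 14*s + 16)
[3] combine (B1*B2), [B3/(1+B3*B4)], B5 in parallel -> (-15*s^3 - 51*s^2 - 102*s - 144)/(12*s^3 + 28*s^2 + 56*s + 64)
Step 3 gives the overall T(s). Then T(0) = -144/64 = -9/4.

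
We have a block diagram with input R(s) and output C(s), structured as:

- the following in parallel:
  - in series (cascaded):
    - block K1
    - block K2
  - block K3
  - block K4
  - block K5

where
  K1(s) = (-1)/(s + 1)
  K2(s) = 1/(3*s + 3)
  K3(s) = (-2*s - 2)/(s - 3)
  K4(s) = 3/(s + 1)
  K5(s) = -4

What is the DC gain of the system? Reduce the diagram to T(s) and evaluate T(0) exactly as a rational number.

Step 1: cascade K1, K2, giving (-1)/(3*s^2 + 6*s + 3)
Step 2: parallel reduction of (K1*K2), K3, K4, K5, giving (-18*s^3 + 3*s^2 + 23*s + 6)/(3*s^3 - 3*s^2 - 15*s - 9)
That last expression is T(s); at s = 0 only the constant terms survive, so T(0) = 6/(-9) = -2/3.

Therefore the answer is -2/3.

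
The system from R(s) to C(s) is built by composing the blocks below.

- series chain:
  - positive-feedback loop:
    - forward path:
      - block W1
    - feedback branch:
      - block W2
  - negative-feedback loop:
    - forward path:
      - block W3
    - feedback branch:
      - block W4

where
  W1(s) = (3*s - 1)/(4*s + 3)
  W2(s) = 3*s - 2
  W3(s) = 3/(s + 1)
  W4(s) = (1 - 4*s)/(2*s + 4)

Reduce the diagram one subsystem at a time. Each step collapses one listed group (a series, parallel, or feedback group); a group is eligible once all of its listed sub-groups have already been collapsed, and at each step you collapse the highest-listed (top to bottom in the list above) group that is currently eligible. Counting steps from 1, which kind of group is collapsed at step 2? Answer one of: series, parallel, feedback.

Step 1 - reduce the feedback loop with forward W1 and return W2
Step 2 - collapse the loop (W3 forward, W4 return)
Step 3 - reduce the series chain [W1/(1-W1*W2)], [W3/(1+W3*W4)]
The group at step 2 is a feedback group.

Final answer: feedback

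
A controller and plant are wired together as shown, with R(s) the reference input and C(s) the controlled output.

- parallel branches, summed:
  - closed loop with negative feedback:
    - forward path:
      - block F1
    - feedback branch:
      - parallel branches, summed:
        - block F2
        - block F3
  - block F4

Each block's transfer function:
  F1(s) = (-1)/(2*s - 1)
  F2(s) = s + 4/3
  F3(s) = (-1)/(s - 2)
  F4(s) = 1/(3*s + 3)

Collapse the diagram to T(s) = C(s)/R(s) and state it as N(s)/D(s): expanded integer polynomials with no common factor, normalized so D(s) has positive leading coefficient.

Answer: (-6*s^2 - 4*s + 35)/(9*s^3 - 30*s^2 + 12*s + 51)

Working:
1. parallel reduction of F2, F3 -> (3*s^2 - 2*s - 11)/(3*s - 6)
2. close the feedback loop around F1, (F2+F3) -> (6 - 3*s)/(3*s^2 - 13*s + 17)
3. sum the parallel branches [F1/(1+F1*(F2+F3))], F4 - this is the overall T(s), already in the required normalized form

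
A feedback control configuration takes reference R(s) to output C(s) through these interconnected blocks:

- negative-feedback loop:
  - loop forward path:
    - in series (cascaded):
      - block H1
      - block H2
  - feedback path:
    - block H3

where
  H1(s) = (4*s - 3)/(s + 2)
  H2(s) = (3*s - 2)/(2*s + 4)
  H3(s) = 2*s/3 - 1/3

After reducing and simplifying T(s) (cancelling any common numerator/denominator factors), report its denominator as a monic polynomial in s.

The answer is s^3 - 5*s^2/3 + 53*s/24 + 3/4.

Reasoning:
1. combine H1, H2 in series, giving (12*s^2 - 17*s + 6)/(2*s^2 + 8*s + 8)
2. apply the feedback formula to (H1*H2), H3, giving (36*s^2 - 51*s + 18)/(24*s^3 - 40*s^2 + 53*s + 18)
The result of step 2 is T(s) in lowest terms. Its denominator has leading coefficient 24; dividing the denominator through by 24 makes it monic.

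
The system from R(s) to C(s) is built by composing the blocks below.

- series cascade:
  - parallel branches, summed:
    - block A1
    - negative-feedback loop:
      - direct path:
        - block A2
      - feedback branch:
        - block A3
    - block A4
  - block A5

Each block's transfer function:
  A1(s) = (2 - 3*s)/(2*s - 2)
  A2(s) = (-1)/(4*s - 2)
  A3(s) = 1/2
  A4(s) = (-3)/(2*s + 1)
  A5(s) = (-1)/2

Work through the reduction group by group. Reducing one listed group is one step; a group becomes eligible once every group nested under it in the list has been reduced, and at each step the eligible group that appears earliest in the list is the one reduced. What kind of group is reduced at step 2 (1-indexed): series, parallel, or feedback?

1. collapse the loop (A2 forward, A3 return)
2. reduce the parallel group A1, [A2/(1+A2*A3)], A4
3. multiply (A1+[A2/(1+A2*A3)]+A4), A5 (series)
At step 2 the group reduced is parallel.

Answer: parallel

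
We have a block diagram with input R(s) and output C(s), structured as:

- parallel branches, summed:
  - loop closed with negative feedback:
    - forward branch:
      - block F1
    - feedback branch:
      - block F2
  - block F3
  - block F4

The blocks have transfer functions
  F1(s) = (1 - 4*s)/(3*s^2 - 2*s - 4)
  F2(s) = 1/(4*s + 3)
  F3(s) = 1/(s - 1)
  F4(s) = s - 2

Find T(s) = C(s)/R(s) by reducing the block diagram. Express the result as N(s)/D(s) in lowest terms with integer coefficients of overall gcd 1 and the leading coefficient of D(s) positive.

First reduce the diagram to T(s).

Step 1 - collapse the loop (F1 forward, F2 return) = (-16*s^2 - 8*s + 3)/(12*s^3 + s^2 - 26*s - 11)
Step 2 - combine [F1/(1+F1*F2)], F3, F4 in parallel, which is the overall transfer function T(s) = C(s)/R(s) in lowest terms

Answer: (12*s^5 - 35*s^4 - 9*s^3 + 78*s^2 - 34*s - 36)/(12*s^4 - 11*s^3 - 27*s^2 + 15*s + 11)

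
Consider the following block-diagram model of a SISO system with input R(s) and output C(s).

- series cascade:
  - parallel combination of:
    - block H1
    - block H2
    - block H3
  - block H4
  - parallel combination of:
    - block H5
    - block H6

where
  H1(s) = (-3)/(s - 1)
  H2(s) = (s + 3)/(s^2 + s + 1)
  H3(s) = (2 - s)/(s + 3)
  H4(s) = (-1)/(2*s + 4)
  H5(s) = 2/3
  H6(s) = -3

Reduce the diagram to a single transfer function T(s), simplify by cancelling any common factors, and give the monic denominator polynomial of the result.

[1] add H1, H2, H3 (parallel) = (-s^4 - 7*s^2 - 8*s - 20)/(s^4 + 3*s^3 - s - 3)
[2] reduce the parallel group H5, H6 = (-7)/3
[3] cascade (H1+H2+H3), H4, (H5+H6) = (-7*s^4 - 49*s^2 - 56*s - 140)/(6*s^5 + 30*s^4 + 36*s^3 - 6*s^2 - 30*s - 36)
T(s) is the step-3 result (common factors already cancelled). Leading coefficient of the denominator: 6. Divide through by 6 for the monic polynomial.

Answer: s^5 + 5*s^4 + 6*s^3 - s^2 - 5*s - 6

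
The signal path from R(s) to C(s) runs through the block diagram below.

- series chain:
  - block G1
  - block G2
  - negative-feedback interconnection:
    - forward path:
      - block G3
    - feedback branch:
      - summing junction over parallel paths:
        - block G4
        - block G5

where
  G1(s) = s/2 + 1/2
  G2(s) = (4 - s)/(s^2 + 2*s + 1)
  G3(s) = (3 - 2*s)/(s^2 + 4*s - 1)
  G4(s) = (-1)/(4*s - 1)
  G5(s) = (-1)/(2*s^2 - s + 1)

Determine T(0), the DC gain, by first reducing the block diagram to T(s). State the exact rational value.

Reducing step by step:

Step 1: reduce the parallel group G4, G5 = (-2*s^2 - 3*s)/(8*s^3 - 6*s^2 + 5*s - 1)
Step 2: close the feedback loop around G3, (G4+G5) = (-16*s^4 + 36*s^3 - 28*s^2 + 17*s - 3)/(8*s^5 + 26*s^4 - 23*s^3 + 25*s^2 - 18*s + 1)
Step 3: series reduction of G1, G2, [G3/(1+G3*(G4+G5))] = (16*s^5 - 100*s^4 + 172*s^3 - 129*s^2 + 71*s - 12)/(16*s^6 + 68*s^5 + 6*s^4 + 4*s^3 + 14*s^2 - 34*s + 2)
Evaluating the step-3 result (the overall T(s)) at s = 0 gives T(0) = -12/2 = -6.

Answer: -6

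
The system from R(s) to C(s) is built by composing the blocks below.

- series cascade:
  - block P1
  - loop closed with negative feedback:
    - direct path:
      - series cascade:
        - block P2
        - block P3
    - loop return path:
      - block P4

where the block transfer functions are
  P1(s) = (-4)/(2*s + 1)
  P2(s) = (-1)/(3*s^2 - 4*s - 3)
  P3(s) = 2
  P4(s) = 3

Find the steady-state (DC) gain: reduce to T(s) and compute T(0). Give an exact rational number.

First reduce the diagram to T(s).

(1) multiply P2, P3 (series): (-2)/(3*s^2 - 4*s - 3)
(2) close the feedback loop around (P2*P3), P4: (-2)/(3*s^2 - 4*s - 9)
(3) combine P1, [(P2*P3)/(1+(P2*P3)*P4)] in series: 8/(6*s^3 - 5*s^2 - 22*s - 9)
DC gain: substitute s = 0 into T(s) from step 3: T(0) = 8/(-9) = -8/9.

Answer: -8/9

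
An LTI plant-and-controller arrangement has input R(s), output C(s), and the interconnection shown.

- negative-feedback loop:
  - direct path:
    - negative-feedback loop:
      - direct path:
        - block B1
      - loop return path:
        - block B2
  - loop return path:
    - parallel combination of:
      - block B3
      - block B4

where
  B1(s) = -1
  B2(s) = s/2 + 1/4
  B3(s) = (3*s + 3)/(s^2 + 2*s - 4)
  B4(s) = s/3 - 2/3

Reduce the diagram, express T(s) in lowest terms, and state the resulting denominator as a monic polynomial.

Reducing step by step:

Step 1: collapse the loop (B1 forward, B2 return), giving 4/(2*s - 3)
Step 2: sum the parallel branches B3, B4, giving (s^3 + s + 17)/(3*s^2 + 6*s - 12)
Step 3: close the feedback loop around [B1/(1+B1*B2)], (B3+B4), giving (12*s^2 + 24*s - 48)/(10*s^3 + 3*s^2 - 38*s + 104)
The result of step 3 is T(s) in lowest terms. Its denominator has leading coefficient 10; dividing the denominator through by 10 makes it monic.

Answer: s^3 + 3*s^2/10 - 19*s/5 + 52/5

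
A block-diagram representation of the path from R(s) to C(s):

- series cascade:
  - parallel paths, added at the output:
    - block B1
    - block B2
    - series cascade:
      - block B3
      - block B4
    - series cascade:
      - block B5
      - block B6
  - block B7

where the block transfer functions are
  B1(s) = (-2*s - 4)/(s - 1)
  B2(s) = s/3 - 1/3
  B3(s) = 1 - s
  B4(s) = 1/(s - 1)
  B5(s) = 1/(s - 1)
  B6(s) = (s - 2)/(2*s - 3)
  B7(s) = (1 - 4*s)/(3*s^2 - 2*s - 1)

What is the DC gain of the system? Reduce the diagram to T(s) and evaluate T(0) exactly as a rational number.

First reduce the diagram to T(s).

Step 1. series reduction of B3, B4 gives -1
Step 2. cascade B5, B6 gives (s - 2)/(2*s^2 - 5*s + 3)
Step 3. sum the parallel branches B1, B2, (B3*B4), (B5*B6) gives (2*s^3 - 25*s^2 + 20*s + 18)/(6*s^2 - 15*s + 9)
Step 4. multiply (B1+B2+(B3*B4)+(B5*B6)), B7 (series) gives (-8*s^4 + 102*s^3 - 105*s^2 - 52*s + 18)/(18*s^4 - 57*s^3 + 51*s^2 - 3*s - 9)
DC gain: substitute s = 0 into T(s) from step 4: T(0) = 18/(-9) = -2.

Answer: -2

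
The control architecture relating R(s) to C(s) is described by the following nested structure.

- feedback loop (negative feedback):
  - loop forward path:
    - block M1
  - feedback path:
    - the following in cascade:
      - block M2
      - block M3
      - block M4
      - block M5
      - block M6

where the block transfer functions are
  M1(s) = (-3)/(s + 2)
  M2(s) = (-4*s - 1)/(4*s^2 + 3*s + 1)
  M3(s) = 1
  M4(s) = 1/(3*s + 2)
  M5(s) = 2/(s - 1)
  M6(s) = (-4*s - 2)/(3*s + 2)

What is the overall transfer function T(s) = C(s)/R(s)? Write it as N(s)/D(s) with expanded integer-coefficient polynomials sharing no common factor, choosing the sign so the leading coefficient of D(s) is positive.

Reducing step by step:

Step 1: combine M2, M3, M4, M5, M6 in series: (32*s^2 + 24*s + 4)/(36*s^5 + 39*s^4 - 14*s^3 - 37*s^2 - 20*s - 4)
Step 2: apply the feedback formula to M1, (M2*M3*M4*M5*M6); the result is T(s) itself (integer coefficients, no common factor, positive leading denominator coefficient)

Answer: (-108*s^5 - 117*s^4 + 42*s^3 + 111*s^2 + 60*s + 12)/(36*s^6 + 111*s^5 + 64*s^4 - 65*s^3 - 190*s^2 - 116*s - 20)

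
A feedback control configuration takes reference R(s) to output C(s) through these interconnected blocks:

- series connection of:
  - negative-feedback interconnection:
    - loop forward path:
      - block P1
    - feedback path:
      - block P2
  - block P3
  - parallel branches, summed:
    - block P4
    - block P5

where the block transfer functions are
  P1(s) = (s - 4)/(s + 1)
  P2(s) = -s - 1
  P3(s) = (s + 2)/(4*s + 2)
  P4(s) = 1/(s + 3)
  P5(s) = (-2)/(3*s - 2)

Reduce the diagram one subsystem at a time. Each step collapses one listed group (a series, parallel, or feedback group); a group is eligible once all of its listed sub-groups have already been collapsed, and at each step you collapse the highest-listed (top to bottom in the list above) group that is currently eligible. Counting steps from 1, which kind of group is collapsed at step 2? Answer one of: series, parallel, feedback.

(1) feedback reduction of P1, P2
(2) add P4, P5 (parallel)
(3) multiply [P1/(1+P1*P2)], P3, (P4+P5) (series)
Step 2: parallel.

Answer: parallel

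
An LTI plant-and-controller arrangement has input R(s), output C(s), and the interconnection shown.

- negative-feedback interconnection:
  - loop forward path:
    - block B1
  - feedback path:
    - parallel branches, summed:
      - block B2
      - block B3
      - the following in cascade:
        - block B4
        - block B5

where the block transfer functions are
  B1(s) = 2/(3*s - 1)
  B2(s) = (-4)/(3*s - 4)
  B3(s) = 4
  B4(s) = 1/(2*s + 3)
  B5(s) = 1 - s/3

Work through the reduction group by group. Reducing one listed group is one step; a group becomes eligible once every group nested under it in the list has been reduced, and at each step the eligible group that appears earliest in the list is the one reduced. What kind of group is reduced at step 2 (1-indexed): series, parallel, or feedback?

Step 1: cascade B4, B5
Step 2: reduce the parallel group B2, B3, (B4*B5)
Step 3: close the feedback loop around B1, (B2+B3+(B4*B5))
At step 2 the group reduced is parallel.

Answer: parallel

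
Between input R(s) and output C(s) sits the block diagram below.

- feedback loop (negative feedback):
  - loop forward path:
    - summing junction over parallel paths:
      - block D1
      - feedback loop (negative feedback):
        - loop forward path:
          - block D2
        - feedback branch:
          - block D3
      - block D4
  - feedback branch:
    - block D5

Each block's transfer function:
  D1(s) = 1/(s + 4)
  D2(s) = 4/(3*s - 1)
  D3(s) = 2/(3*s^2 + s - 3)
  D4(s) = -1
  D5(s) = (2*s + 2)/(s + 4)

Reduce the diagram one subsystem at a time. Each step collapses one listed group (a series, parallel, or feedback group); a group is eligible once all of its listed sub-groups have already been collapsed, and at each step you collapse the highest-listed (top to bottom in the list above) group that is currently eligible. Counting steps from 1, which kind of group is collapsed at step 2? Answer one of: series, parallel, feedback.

Step 1: collapse the loop (D2 forward, D3 return)
Step 2: parallel reduction of D1, [D2/(1+D2*D3)], D4
Step 3: feedback reduction of (D1+[D2/(1+D2*D3)]+D4), D5
The group at step 2 is a parallel group.

Hence the answer: parallel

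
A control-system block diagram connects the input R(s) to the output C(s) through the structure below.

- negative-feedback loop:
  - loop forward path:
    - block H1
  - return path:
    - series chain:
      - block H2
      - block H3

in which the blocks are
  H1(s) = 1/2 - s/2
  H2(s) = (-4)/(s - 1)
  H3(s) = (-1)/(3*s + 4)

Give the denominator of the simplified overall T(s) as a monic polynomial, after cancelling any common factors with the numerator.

Answer: s + 2/3

Working:
Step 1: reduce the series chain H2, H3; result 4/(3*s^2 + s - 4)
Step 2: apply the feedback formula to H1, (H2*H3); result (-3*s^2 - s + 4)/(6*s + 4)
Step 2 gives the fully reduced T(s), with no common factor left to cancel. The denominator's leading coefficient is 6, so divide each of its coefficients by 6 to get the monic form.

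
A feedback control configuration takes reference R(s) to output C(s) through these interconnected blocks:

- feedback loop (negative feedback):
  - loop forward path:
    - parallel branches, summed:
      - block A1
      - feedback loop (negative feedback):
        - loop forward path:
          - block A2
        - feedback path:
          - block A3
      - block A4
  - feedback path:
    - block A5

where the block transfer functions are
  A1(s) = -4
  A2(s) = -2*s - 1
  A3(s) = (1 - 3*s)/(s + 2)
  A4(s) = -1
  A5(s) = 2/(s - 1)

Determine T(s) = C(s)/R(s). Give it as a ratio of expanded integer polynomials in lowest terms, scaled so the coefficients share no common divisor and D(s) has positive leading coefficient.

The answer is (-32*s^3 + 17*s^2 + 8*s + 7)/(6*s^3 - 68*s^2 - 31*s - 15).

Reasoning:
Step 1. close the feedback loop around A2, A3 -> (-2*s^2 - 5*s - 2)/(6*s^2 + 2*s + 1)
Step 2. reduce the parallel group A1, [A2/(1+A2*A3)], A4 -> (-32*s^2 - 15*s - 7)/(6*s^2 + 2*s + 1)
Step 3. collapse the loop ((A1+[A2/(1+A2*A3)]+A4) forward, A5 return): this yields T(s), and no further normalization is needed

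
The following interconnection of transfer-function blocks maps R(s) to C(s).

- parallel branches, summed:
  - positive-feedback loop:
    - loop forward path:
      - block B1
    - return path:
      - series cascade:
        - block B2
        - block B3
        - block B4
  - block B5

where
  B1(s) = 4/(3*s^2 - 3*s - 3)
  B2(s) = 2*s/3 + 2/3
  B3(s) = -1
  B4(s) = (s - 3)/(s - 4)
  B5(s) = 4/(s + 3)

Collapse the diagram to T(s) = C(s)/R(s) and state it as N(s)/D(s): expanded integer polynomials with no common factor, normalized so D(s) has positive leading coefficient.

Step 1. multiply B2, B3, B4 (series); result (-2*s^2 + 4*s + 6)/(3*s - 12)
Step 2. feedback reduction of B1, (B2*B3*B4); result (12*s - 48)/(9*s^3 - 37*s^2 + 11*s + 12)
Step 3. sum the parallel branches [B1/(1-B1*(B2*B3*B4))], B5; the result is T(s) itself (integer coefficients, no common factor, positive leading denominator coefficient)

Final answer: (36*s^3 - 136*s^2 + 32*s - 96)/(9*s^4 - 10*s^3 - 100*s^2 + 45*s + 36)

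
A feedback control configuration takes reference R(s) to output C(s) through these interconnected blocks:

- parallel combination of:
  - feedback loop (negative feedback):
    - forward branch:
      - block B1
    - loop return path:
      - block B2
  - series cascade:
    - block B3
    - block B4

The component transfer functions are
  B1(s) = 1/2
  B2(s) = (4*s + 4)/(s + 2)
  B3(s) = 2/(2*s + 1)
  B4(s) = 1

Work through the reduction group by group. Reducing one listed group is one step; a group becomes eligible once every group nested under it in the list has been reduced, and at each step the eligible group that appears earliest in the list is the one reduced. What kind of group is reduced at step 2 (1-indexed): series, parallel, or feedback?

Reducing step by step:

Step 1 - apply the feedback formula to B1, B2
Step 2 - reduce the series chain B3, B4
Step 3 - combine [B1/(1+B1*B2)], (B3*B4) in parallel
Step 2 collapses a series group.

Answer: series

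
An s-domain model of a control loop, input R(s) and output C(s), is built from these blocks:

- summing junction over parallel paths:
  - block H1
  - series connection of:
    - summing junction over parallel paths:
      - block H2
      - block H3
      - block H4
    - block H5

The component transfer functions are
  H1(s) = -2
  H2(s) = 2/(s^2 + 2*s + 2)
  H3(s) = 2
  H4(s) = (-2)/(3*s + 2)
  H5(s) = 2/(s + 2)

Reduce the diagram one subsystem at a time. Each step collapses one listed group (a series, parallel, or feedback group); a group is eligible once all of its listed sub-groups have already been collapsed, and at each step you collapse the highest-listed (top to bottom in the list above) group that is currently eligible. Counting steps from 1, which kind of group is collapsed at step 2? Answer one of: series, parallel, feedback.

1. sum the parallel branches H2, H3, H4
2. cascade (H2+H3+H4), H5
3. parallel reduction of H1, ((H2+H3+H4)*H5)
So the answer for step 2 is series.

Therefore the answer is series.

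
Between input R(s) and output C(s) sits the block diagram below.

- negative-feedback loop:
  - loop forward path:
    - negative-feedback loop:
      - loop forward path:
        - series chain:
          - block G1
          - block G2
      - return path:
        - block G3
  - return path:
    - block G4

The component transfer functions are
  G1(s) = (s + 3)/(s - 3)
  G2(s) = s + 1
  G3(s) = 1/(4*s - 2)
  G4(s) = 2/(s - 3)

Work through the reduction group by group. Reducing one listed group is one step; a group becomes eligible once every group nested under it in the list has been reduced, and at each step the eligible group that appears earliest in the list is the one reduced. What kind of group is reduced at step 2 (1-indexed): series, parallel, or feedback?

(1) reduce the series chain G1, G2
(2) reduce the feedback loop with forward (G1*G2) and return G3
(3) close the feedback loop around [(G1*G2)/(1+(G1*G2)*G3)], G4
The group at step 2 is a feedback group.

Hence the answer: feedback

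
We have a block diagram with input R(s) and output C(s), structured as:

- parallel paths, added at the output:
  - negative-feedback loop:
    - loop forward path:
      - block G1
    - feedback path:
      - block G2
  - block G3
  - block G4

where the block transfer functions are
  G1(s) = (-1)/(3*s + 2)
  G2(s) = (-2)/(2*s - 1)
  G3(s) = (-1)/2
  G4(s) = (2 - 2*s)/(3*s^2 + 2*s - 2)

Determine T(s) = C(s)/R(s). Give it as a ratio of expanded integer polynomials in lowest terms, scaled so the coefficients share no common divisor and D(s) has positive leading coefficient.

(1) apply the feedback formula to G1, G2 gives (1 - 2*s)/(6*s^2 + s)
(2) reduce the parallel group [G1/(1+G1*G2)], G3, G4; the result is T(s) itself (integer coefficients, no common factor, positive leading denominator coefficient)

Answer: (-18*s^4 - 51*s^3 + 28*s^2 + 18*s - 4)/(36*s^4 + 30*s^3 - 20*s^2 - 4*s)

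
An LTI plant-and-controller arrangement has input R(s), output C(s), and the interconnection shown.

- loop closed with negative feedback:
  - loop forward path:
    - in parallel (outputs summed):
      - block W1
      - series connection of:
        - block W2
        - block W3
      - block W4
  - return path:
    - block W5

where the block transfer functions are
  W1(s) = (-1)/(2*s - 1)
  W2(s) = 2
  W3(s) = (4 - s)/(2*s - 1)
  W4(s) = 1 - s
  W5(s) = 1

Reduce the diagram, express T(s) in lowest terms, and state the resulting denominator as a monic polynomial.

(1) cascade W2, W3 -> (8 - 2*s)/(2*s - 1)
(2) combine W1, (W2*W3), W4 in parallel -> (-2*s^2 + s + 6)/(2*s - 1)
(3) close the feedback loop around (W1+(W2*W3)+W4), W5 -> (2*s^2 - s - 6)/(2*s^2 - 3*s - 5)
That last expression is T(s), already simplified. Scaling its denominator by 1/2 (the reciprocal of the leading coefficient) yields the monic denominator.

Therefore the answer is s^2 - 3*s/2 - 5/2.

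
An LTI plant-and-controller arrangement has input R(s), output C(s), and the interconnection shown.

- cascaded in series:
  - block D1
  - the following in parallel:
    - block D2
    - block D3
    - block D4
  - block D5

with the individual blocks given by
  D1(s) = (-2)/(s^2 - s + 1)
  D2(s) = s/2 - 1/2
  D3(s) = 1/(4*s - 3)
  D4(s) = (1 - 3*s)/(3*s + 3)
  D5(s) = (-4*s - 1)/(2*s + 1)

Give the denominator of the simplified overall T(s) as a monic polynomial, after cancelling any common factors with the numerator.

First reduce the diagram to T(s).

Step 1. combine D2, D3, D4 in parallel gives (12*s^3 - 33*s^2 + 20*s + 9)/(24*s^2 + 6*s - 18)
Step 2. cascade D1, (D2+D3+D4), D5 gives (48*s^4 - 120*s^3 + 47*s^2 + 56*s + 9)/(24*s^5 - 6*s^4 - 9*s^3 + 24*s^2 - 6*s - 9)
T(s) is the step-2 result (common factors already cancelled). Leading coefficient of the denominator: 24. Divide through by 24 for the monic polynomial.

Answer: s^5 - s^4/4 - 3*s^3/8 + s^2 - s/4 - 3/8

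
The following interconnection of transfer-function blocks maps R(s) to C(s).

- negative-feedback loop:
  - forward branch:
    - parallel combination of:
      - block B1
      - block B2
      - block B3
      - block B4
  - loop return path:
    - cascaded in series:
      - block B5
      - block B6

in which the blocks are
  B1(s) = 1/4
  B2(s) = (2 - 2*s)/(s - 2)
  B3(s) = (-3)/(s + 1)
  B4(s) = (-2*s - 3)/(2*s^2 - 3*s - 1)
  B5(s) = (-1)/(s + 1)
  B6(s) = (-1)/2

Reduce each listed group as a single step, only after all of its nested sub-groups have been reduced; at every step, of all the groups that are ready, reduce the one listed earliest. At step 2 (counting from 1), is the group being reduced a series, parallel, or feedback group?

Step 1 - reduce the parallel group B1, B2, B3, B4
Step 2 - series reduction of B5, B6
Step 3 - apply the feedback formula to (B1+B2+B3+B4), (B5*B6)
At step 2 the group reduced is series.

Answer: series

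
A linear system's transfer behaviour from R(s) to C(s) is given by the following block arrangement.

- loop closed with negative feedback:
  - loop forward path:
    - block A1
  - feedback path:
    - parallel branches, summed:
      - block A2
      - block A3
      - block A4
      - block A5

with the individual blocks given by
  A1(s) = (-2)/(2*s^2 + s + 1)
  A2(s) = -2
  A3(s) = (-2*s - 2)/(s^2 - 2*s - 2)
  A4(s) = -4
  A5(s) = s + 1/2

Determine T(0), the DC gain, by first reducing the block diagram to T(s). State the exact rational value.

[1] reduce the parallel group A2, A3, A4, A5, giving (2*s^3 - 15*s^2 + 14*s + 18)/(2*s^2 - 4*s - 4)
[2] collapse the loop (A1 forward, (A2+A3+A4+A5) return), giving (-2*s^2 + 4*s + 4)/(2*s^4 - 5*s^3 + 10*s^2 - 18*s - 20)
The step-2 result is T(s). Setting s = 0: T(0) = 4/(-20) = -1/5.

Answer: -1/5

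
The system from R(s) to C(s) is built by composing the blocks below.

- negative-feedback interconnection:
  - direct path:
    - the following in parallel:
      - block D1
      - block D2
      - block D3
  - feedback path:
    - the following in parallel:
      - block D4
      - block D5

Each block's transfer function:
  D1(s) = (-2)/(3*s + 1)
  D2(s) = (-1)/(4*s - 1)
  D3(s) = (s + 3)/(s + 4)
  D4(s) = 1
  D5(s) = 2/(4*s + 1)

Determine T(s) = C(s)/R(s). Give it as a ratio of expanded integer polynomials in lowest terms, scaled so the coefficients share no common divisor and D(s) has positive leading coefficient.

The answer is (48*s^4 + 116*s^3 - 138*s^2 - 37*s + 1)/(96*s^4 + 348*s^3 - 25*s^2 - 132*s - 1).

Reasoning:
Step 1 - sum the parallel branches D1, D2, D3, giving (12*s^3 + 26*s^2 - 41*s + 1)/(12*s^3 + 49*s^2 + 3*s - 4)
Step 2 - combine D4, D5 in parallel, giving (4*s + 3)/(4*s + 1)
Step 3 - feedback reduction of (D1+D2+D3), (D4+D5) - this is the overall T(s), already in the required normalized form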